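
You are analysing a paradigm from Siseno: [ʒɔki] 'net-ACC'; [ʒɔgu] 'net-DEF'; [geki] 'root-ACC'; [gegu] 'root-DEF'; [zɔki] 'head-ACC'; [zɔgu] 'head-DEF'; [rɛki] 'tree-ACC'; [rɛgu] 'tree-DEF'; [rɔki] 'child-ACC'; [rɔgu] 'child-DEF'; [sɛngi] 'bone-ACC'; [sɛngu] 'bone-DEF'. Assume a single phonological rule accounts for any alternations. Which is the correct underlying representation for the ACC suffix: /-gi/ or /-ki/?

The ACC suffix surfaces as [-gi] and [-ki], depending on the final segment of the stem.
The DEF suffix, which begins with [g], is invariant after every stem; so [g] is not altered by any rule here.
The ACC suffix is therefore /-ki/ underlyingly, with post-nasal voicing: voiceless stops become voiced after a nasal.

/-ki/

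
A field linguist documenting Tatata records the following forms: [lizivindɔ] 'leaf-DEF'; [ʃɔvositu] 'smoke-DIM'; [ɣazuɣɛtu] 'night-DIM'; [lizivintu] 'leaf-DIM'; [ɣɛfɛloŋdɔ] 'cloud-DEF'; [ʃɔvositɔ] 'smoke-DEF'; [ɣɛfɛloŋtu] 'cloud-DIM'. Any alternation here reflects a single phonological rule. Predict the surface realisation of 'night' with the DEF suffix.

[ɣazuɣɛtɔ]

The DEF morpheme has two allomorphs, [-dɔ] and [-tɔ].
By contrast the DIM suffix keeps its initial [t] throughout — that segment must be underlying.
So the underlying form is /-dɔ/, and voiced stops become voiceless after a vowel.
After 'night', which ends in a vowel, the suffix surfaces as [-tɔ], giving [ɣazuɣɛtɔ].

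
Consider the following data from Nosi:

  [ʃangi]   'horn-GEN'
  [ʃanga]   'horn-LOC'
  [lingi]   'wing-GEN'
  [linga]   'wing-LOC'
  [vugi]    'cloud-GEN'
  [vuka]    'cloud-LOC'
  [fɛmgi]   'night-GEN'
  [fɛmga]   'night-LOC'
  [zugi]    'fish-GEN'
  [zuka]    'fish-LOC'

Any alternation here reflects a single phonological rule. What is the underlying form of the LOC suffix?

/-ka/

The LOC morpheme has two allomorphs, [-ga] and [-ka].
The GEN suffix, which begins with [g], is invariant after every stem; so [g] is not altered by any rule here.
The LOC suffix is therefore /-ka/ underlyingly, with post-nasal voicing: voiceless stops become voiced after a nasal.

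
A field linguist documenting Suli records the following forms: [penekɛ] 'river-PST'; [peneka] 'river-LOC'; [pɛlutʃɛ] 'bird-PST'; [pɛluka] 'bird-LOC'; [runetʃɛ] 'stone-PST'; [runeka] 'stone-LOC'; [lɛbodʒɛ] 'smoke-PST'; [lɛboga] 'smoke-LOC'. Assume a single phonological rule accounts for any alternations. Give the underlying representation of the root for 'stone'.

/runetʃ/

In [runetʃɛ] and [runeka] the final segment of 'stone' alternates: [tʃ] ~ [k].
If /k/ were underlying and a rule turned it into [tʃ] before the PST suffix, 'river' would also alternate; but it has [k] in both [penekɛ] and [peneka].
The underlying segment must be /tʃ/; palato-alveolar /tʃ/ and /dʒ/ become [k] and [g] when no front vowel follows, yielding [k] there.
Hence 'stone' is /runetʃ/ underlyingly.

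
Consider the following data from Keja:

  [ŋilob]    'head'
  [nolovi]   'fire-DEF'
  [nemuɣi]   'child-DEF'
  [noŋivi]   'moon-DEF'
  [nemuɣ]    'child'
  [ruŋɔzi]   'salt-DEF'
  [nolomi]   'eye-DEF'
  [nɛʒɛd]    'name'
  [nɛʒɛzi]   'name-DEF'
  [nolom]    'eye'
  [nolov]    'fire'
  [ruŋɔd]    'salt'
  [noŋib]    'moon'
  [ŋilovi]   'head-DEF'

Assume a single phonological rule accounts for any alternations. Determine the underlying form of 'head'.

/ŋilob/

In [ŋilob] and [ŋilovi] the final segment of 'head' alternates: [b] ~ [v].
The stem 'fire' ([nolov], [nolovi]) shows [v] unchanged in both environments, so [v] cannot be basic with [b] derived in isolation.
The alternation reflects intervocalic spirantization: voiced stops become fricatives between vowels. /b/ is underlying.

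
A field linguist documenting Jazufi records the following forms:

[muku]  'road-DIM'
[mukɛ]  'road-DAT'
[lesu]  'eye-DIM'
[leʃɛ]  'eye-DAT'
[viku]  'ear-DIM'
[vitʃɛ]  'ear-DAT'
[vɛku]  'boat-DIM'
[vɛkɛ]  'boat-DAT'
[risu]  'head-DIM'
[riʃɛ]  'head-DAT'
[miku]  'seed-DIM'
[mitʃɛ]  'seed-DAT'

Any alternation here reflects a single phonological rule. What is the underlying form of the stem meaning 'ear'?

/vitʃ/

The stem for 'ear' ends in [k] in [viku] but [tʃ] in [vitʃɛ].
But 'road' keeps [k] in both environments ([muku], [mukɛ]), so there is no rule changing /k/ to [tʃ] before the DAT suffix.
The underlying segment must be /tʃ/; palato-alveolar /tʃ/ and /ʃ/ become [k] and [s] when no front vowel follows, yielding [k] there.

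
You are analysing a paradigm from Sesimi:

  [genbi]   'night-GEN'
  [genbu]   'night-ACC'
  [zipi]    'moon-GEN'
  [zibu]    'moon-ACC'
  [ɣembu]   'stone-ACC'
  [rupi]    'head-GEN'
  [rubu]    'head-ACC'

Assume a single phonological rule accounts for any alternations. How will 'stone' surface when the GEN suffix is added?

The GEN morpheme has two allomorphs, [-bi] and [-pi].
The ACC suffix, which begins with [b], is invariant after every stem; so [b] is not altered by any rule here.
The GEN suffix is therefore /-pi/ underlyingly, with post-nasal voicing: voiceless stops become voiced after a nasal.
After 'stone', which ends in a nasal, the suffix surfaces as [-bi], giving [ɣembi].

[ɣembi]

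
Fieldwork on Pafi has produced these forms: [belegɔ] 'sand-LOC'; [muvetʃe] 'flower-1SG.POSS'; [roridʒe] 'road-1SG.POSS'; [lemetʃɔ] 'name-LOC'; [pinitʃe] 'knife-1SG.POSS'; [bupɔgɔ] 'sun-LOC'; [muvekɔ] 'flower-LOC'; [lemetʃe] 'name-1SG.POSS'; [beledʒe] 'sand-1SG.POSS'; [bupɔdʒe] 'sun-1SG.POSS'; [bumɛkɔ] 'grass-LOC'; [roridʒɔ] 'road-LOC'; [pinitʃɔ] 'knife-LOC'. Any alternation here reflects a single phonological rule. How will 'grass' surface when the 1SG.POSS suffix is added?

'flower' shows [k] ~ [tʃ] at the end of the stem ([muvekɔ] vs [muvetʃe]).
Compare 'knife', with invariant [tʃ] in [pinitʃɔ] and [pinitʃe]: an analysis with underlying /tʃ/ and a rule producing [k] before the LOC suffix would wrongly predict alternation here too.
The alternation reflects palatalization before a front vowel: /k/ and /g/ become palato-alveolar [tʃ] and [dʒ] before a front vowel. /k/ is underlying.
From [bumɛkɔ] the stem 'grass' is /bumɛk/; before a front vowel this yields [bumɛtʃe].

[bumɛtʃe]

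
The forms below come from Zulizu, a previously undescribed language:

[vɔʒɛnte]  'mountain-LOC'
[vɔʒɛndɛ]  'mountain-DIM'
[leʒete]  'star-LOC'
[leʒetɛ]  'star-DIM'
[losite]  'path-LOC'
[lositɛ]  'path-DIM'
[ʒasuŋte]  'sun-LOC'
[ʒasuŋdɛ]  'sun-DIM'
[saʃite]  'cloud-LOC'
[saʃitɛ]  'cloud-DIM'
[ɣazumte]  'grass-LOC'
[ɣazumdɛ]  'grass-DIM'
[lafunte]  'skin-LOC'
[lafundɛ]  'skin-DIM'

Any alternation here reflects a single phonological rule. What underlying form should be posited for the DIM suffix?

/-dɛ/

The DIM suffix surfaces as [-dɛ] and [-tɛ], depending on the final segment of the stem.
The LOC suffix, which begins with [t], is invariant after every stem; so [t] is not altered by any rule here.
So the underlying form is /-dɛ/, and voiced stops become voiceless after a vowel.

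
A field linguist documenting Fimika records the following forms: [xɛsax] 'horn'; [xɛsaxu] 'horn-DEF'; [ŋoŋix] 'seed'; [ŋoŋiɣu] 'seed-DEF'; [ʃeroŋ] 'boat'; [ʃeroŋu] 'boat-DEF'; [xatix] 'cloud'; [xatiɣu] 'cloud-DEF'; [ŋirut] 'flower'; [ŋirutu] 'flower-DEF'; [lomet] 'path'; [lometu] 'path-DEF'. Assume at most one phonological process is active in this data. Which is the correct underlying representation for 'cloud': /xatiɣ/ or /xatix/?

/xatiɣ/

The stem for 'cloud' ends in [x] in [xatix] but [ɣ] in [xatiɣu].
But 'horn' keeps [x] in both environments ([xɛsax], [xɛsaxu]), so there is no rule changing /x/ to [ɣ] before the DEF suffix.
The alternation reflects word-final obstruent devoicing: voiced obstruents become voiceless word-finally. /ɣ/ is underlying.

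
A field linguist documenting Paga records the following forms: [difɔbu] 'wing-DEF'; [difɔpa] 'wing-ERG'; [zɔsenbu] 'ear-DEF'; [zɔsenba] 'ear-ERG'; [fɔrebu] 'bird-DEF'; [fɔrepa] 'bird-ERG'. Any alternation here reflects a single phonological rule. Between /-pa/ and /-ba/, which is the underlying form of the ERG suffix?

The ERG morpheme has two allomorphs, [-ba] and [-pa].
By contrast the DEF suffix keeps its initial [b] throughout — that segment must be underlying.
So the underlying form is /-pa/, and voiceless stops become voiced after a nasal.

/-pa/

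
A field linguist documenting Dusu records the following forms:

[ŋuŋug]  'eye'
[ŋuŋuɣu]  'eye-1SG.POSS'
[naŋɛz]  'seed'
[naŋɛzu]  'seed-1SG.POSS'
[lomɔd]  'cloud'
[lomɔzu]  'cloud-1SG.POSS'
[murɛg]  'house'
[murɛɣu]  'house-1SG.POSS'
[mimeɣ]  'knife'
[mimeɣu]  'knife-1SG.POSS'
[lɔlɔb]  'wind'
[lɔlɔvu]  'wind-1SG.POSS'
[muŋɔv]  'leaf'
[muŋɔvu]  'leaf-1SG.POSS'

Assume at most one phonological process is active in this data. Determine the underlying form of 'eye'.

/ŋuŋug/

'eye' shows [g] ~ [ɣ] at the end of the stem ([ŋuŋug] vs [ŋuŋuɣu]).
If /ɣ/ were underlying and a rule turned it into [g] in isolation, 'knife' would also alternate; but it has [ɣ] in both [mimeɣ] and [mimeɣu].
The alternation reflects intervocalic spirantization: voiced stops become fricatives between vowels. /g/ is underlying.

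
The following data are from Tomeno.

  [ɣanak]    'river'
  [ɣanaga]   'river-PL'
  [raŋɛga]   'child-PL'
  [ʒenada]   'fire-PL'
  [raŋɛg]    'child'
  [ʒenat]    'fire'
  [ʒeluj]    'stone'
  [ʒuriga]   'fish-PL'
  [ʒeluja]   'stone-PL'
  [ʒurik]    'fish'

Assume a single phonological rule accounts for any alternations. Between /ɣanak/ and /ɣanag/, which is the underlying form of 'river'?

/ɣanak/

'river' shows [k] ~ [g] at the end of the stem ([ɣanak] vs [ɣanaga]).
But 'child' keeps [g] in both environments ([raŋɛg], [raŋɛga]), so there is no rule changing /g/ to [k] in isolation.
The underlying segment must be /k/; voiceless stops become voiced between vowels, yielding [g] there.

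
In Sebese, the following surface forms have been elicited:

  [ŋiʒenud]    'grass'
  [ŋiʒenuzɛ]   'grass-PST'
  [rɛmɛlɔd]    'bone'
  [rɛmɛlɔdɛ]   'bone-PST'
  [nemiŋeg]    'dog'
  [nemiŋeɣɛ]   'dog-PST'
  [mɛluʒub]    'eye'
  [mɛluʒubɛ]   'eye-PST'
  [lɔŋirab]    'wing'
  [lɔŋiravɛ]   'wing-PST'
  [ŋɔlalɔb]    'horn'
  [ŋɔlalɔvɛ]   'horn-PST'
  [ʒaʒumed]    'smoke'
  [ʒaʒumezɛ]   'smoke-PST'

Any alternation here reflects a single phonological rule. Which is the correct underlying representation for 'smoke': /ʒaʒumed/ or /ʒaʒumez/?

The root 'smoke' surfaces as [ʒaʒumed] and [ʒaʒumezɛ], with a stem-final [d] ~ [z] alternation.
Compare 'bone', with invariant [d] in [rɛmɛlɔd] and [rɛmɛlɔdɛ]: an analysis with underlying /d/ and a rule producing [z] before the PST suffix would wrongly predict alternation here too.
Therefore /z/ is basic and [d] is derived by word-final hardening (voiced fricatives become stops word-finally).

/ʒaʒumez/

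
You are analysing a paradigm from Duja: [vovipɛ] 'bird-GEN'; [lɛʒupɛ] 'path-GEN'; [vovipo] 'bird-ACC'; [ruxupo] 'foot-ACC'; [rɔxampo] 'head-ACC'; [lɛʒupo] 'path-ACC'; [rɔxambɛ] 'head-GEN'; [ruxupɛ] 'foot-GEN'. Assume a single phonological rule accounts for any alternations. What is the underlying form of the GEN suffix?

/-bɛ/

The GEN morpheme has two allomorphs, [-bɛ] and [-pɛ].
The ACC suffix, which begins with [p], is invariant after every stem; so [p] is not altered by any rule here.
The GEN suffix is therefore /-bɛ/ underlyingly, with post-vocalic devoicing: voiced stops become voiceless after a vowel.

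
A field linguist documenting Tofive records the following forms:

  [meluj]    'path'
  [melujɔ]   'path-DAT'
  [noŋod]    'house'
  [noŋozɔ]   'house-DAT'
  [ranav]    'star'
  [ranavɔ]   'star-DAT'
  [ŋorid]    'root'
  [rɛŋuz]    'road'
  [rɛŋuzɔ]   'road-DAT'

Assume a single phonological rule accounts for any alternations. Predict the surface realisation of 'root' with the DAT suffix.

[ŋorizɔ]

The root 'house' surfaces as [noŋod] and [noŋozɔ], with a stem-final [d] ~ [z] alternation.
But 'road' keeps [z] in both environments ([rɛŋuz], [rɛŋuzɔ]), so there is no rule changing /z/ to [d] in isolation.
Therefore /d/ is basic and [z] is derived by intervocalic spirantization (voiced stops become fricatives between vowels).
From [ŋorid] the stem 'root' is /ŋorid/; between vowels this yields [ŋorizɔ].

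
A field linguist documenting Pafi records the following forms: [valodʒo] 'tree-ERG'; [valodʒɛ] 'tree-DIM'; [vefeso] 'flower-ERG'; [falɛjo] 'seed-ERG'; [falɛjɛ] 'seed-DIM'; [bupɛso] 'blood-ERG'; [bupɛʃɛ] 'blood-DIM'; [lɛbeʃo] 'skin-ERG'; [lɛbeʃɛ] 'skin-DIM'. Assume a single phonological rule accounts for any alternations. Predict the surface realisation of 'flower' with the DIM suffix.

The stem for 'blood' ends in [s] in [bupɛso] but [ʃ] in [bupɛʃɛ].
But 'skin' keeps [ʃ] in both environments ([lɛbeʃo], [lɛbeʃɛ]), so there is no rule changing /ʃ/ to [s] before the ERG suffix.
Therefore /s/ is basic and [ʃ] is derived by palatalization before a front vowel (/s/ becomes palato-alveolar [ʃ] before a front vowel).
From [vefeso] the stem 'flower' is /vefes/; before a front vowel this yields [vefeʃɛ].

[vefeʃɛ]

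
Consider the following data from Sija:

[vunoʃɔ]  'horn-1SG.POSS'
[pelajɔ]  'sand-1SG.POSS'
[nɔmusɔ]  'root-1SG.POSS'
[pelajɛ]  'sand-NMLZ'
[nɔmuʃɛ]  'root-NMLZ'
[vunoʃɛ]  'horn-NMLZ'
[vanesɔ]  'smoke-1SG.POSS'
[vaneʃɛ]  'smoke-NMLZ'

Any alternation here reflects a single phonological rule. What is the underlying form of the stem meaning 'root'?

/nɔmus/

In [nɔmusɔ] and [nɔmuʃɛ] the final segment of 'root' alternates: [s] ~ [ʃ].
The stem 'horn' ([vunoʃɔ], [vunoʃɛ]) shows [ʃ] unchanged in both environments, so [ʃ] cannot be basic with [s] derived before the 1SG.POSS suffix.
Therefore /s/ is basic and [ʃ] is derived by palatalization before a front vowel (/s/ becomes palato-alveolar [ʃ] before a front vowel).
The underlying form of 'root' is therefore /nɔmus/.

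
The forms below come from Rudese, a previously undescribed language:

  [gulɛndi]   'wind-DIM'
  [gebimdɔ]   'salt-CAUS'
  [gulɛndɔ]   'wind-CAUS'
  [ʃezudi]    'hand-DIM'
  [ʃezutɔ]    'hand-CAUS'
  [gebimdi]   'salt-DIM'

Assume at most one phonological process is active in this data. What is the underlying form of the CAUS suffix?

The CAUS morpheme has two allomorphs, [-dɔ] and [-tɔ].
By contrast the DIM suffix keeps its initial [d] throughout — that segment must be underlying.
So the underlying form is /-tɔ/, and voiceless stops become voiced after a nasal.

/-tɔ/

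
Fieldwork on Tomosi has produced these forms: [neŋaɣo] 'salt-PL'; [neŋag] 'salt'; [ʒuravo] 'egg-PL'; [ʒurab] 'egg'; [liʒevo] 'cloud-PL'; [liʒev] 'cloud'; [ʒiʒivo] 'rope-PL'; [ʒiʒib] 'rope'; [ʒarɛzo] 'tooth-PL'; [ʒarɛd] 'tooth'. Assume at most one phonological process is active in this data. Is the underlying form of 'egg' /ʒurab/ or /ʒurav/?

/ʒurab/

'egg' shows [v] ~ [b] at the end of the stem ([ʒuravo] vs [ʒurab]).
If /v/ were underlying and a rule turned it into [b] in isolation, 'cloud' would also alternate; but it has [v] in both [liʒevo] and [liʒev].
Therefore /b/ is basic and [v] is derived by intervocalic spirantization (voiced stops become fricatives between vowels).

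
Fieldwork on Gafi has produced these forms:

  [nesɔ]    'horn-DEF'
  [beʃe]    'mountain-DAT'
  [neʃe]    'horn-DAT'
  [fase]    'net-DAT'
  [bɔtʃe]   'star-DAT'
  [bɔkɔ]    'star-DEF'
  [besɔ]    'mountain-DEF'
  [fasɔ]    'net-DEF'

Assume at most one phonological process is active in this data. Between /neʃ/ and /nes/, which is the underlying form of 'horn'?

/neʃ/

The stem for 'horn' ends in [s] in [nesɔ] but [ʃ] in [neʃe].
Compare 'net', with invariant [s] in [fasɔ] and [fase]: an analysis with underlying /s/ and a rule producing [ʃ] before the DAT suffix would wrongly predict alternation here too.
Therefore /ʃ/ is basic and [s] is derived by depalatalization (palato-alveolar /tʃ/ and /ʃ/ become [k] and [s] when no front vowel follows).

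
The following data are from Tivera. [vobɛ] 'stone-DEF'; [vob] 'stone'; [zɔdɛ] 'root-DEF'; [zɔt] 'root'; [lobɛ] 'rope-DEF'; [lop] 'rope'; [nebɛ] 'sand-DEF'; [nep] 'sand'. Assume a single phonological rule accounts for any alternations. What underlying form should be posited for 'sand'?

The root 'sand' surfaces as [nebɛ] and [nep], with a stem-final [b] ~ [p] alternation.
But 'stone' keeps [b] in both environments ([vobɛ], [vob]), so there is no rule changing /b/ to [p] in isolation.
So /p/ is underlying, and a rule of intervocalic voicing — voiceless stops become voiced between vowels — gives [b].

/nep/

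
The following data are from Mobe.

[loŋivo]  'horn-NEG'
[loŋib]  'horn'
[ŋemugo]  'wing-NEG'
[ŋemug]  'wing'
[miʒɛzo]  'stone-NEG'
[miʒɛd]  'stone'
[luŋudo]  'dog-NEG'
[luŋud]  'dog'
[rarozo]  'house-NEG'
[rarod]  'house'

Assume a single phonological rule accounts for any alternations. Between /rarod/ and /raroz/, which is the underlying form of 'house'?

The stem for 'house' ends in [z] in [rarozo] but [d] in [rarod].
If /d/ were underlying and a rule turned it into [z] before the NEG suffix, 'dog' would also alternate; but it has [d] in both [luŋudo] and [luŋud].
The underlying segment must be /z/; voiced fricatives become stops word-finally, yielding [d] there.

/raroz/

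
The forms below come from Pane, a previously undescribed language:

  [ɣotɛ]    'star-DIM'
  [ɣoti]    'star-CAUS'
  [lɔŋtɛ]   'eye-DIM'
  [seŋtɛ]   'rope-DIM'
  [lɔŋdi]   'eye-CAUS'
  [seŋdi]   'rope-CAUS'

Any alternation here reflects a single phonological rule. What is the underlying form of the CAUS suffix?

/-di/

The CAUS suffix surfaces as [-di] and [-ti], depending on the final segment of the stem.
By contrast the DIM suffix keeps its initial [t] throughout — that segment must be underlying.
The CAUS suffix is therefore /-di/ underlyingly, with post-vocalic devoicing: voiced stops become voiceless after a vowel.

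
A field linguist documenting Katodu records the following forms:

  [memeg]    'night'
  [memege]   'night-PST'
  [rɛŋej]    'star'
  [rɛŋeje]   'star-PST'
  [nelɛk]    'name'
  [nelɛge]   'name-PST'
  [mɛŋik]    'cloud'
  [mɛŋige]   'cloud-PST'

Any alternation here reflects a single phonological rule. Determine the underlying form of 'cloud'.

/mɛŋik/

The stem for 'cloud' ends in [k] in [mɛŋik] but [g] in [mɛŋige].
But 'night' keeps [g] in both environments ([memeg], [memege]), so there is no rule changing /g/ to [k] in isolation.
Therefore /k/ is basic and [g] is derived by intervocalic voicing (voiceless stops become voiced between vowels).
Hence 'cloud' is /mɛŋik/ underlyingly.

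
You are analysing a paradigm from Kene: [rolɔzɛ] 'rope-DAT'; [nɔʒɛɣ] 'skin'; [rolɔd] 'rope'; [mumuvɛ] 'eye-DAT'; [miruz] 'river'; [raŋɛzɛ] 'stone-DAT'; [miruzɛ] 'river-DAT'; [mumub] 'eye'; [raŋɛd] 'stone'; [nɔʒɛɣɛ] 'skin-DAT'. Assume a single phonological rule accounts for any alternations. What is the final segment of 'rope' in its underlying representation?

The stem for 'rope' ends in [d] in [rolɔd] but [z] in [rolɔzɛ].
The stem 'river' ([miruz], [miruzɛ]) shows [z] unchanged in both environments, so [z] cannot be basic with [d] derived in isolation.
The alternation reflects intervocalic spirantization: voiced stops become fricatives between vowels. /d/ is underlying.

/d/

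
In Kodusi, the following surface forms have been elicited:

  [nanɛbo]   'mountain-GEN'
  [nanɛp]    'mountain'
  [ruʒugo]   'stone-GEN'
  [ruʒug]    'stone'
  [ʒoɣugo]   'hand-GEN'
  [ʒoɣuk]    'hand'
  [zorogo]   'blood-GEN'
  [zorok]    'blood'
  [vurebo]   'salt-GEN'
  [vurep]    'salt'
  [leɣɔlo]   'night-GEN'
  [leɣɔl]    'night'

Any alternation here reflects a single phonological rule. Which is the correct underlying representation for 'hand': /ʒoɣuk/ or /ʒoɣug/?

/ʒoɣuk/

The root 'hand' surfaces as [ʒoɣugo] and [ʒoɣuk], with a stem-final [g] ~ [k] alternation.
If /g/ were underlying and a rule turned it into [k] in isolation, 'stone' would also alternate; but it has [g] in both [ruʒugo] and [ruʒug].
Therefore /k/ is basic and [g] is derived by intervocalic voicing (voiceless stops become voiced between vowels).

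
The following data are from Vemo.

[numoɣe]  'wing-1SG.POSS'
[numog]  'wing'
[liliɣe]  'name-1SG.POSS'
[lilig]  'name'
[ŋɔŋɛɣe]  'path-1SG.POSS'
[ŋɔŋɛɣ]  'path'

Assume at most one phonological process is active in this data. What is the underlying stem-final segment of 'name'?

'name' shows [ɣ] ~ [g] at the end of the stem ([liliɣe] vs [lilig]).
But 'path' keeps [ɣ] in both environments ([ŋɔŋɛɣe], [ŋɔŋɛɣ]), so there is no rule changing /ɣ/ to [g] in isolation.
The alternation reflects intervocalic spirantization: voiced stops become fricatives between vowels. /g/ is underlying.

/g/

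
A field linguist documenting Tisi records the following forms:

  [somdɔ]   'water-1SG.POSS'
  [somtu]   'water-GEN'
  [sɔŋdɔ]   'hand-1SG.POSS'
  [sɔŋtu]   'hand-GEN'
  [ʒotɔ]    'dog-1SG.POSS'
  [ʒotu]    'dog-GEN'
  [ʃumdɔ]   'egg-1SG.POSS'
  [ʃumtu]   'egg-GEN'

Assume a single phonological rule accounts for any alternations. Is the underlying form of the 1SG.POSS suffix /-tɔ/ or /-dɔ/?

The 1SG.POSS suffix surfaces as [-dɔ] and [-tɔ], depending on the final segment of the stem.
The GEN suffix, which begins with [t], is invariant after every stem; so [t] is not altered by any rule here.
The 1SG.POSS suffix is therefore /-dɔ/ underlyingly, with post-vocalic devoicing: voiced stops become voiceless after a vowel.

/-dɔ/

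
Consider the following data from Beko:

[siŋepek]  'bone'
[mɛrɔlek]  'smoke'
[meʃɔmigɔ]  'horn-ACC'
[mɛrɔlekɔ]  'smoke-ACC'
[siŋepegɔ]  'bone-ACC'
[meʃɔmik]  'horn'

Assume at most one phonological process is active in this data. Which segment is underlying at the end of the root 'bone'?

In [siŋepek] and [siŋepegɔ] the final segment of 'bone' alternates: [k] ~ [g].
But 'smoke' keeps [k] in both environments ([mɛrɔlek], [mɛrɔlekɔ]), so there is no rule changing /k/ to [g] before the ACC suffix.
So /g/ is underlying, and a rule of word-final obstruent devoicing — voiced obstruents become voiceless word-finally — gives [k].

/g/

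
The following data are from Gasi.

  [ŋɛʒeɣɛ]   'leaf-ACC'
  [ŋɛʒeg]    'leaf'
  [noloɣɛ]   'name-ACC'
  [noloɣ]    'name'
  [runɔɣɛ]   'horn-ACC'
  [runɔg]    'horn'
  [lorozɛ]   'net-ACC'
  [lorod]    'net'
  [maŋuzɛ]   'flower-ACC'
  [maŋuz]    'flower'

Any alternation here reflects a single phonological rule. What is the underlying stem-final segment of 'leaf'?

'leaf' shows [ɣ] ~ [g] at the end of the stem ([ŋɛʒeɣɛ] vs [ŋɛʒeg]).
Compare 'name', with invariant [ɣ] in [noloɣɛ] and [noloɣ]: an analysis with underlying /ɣ/ and a rule producing [g] in isolation would wrongly predict alternation here too.
The underlying segment must be /g/; voiced stops become fricatives between vowels, yielding [ɣ] there.

/g/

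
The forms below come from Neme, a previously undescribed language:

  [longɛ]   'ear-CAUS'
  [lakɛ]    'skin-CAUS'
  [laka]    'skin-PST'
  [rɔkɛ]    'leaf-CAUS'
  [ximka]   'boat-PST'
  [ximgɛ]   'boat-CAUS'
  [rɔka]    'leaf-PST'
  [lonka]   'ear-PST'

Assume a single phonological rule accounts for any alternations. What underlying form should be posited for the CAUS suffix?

/-gɛ/

The CAUS suffix surfaces as [-gɛ] and [-kɛ], depending on the final segment of the stem.
The PST suffix, which begins with [k], is invariant after every stem; so [k] is not altered by any rule here.
The CAUS suffix is therefore /-gɛ/ underlyingly, with post-vocalic devoicing: voiced stops become voiceless after a vowel.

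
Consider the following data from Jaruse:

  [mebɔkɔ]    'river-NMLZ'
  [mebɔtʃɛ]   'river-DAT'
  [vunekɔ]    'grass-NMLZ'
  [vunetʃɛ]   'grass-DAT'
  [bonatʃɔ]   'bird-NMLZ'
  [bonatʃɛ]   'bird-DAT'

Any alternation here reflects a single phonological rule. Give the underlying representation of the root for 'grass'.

/vunek/

'grass' shows [k] ~ [tʃ] at the end of the stem ([vunekɔ] vs [vunetʃɛ]).
But 'bird' keeps [tʃ] in both environments ([bonatʃɔ], [bonatʃɛ]), so there is no rule changing /tʃ/ to [k] before the NMLZ suffix.
The underlying segment must be /k/; /k/ becomes palato-alveolar [tʃ] before a front vowel, yielding [tʃ] there.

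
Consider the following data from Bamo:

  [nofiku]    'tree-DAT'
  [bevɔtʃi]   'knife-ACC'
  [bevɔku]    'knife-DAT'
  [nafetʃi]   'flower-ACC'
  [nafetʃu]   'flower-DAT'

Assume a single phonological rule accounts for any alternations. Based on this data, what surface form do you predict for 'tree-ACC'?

The stem for 'knife' ends in [tʃ] in [bevɔtʃi] but [k] in [bevɔku].
The stem 'flower' ([nafetʃi], [nafetʃu]) shows [tʃ] unchanged in both environments, so [tʃ] cannot be basic with [k] derived before the DAT suffix.
The underlying segment must be /k/; /k/ becomes palato-alveolar [tʃ] before a front vowel, yielding [tʃ] there.
The one attested form of 'tree', [nofiku], shows underlying /nofik/. Applying the same rule before a front vowel gives [nofitʃi].

[nofitʃi]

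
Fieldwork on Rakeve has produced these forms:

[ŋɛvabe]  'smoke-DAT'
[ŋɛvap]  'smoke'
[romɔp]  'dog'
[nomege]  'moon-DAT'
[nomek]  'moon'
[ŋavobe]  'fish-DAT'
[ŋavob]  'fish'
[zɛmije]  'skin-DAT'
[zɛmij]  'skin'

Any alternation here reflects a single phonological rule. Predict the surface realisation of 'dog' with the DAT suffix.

The stem for 'smoke' ends in [b] in [ŋɛvabe] but [p] in [ŋɛvap].
Compare 'fish', with invariant [b] in [ŋavobe] and [ŋavob]: an analysis with underlying /b/ and a rule producing [p] in isolation would wrongly predict alternation here too.
The underlying segment must be /p/; voiceless stops become voiced between vowels, yielding [b] there.
From [romɔp] the stem 'dog' is /romɔp/; between vowels this yields [romɔbe].

[romɔbe]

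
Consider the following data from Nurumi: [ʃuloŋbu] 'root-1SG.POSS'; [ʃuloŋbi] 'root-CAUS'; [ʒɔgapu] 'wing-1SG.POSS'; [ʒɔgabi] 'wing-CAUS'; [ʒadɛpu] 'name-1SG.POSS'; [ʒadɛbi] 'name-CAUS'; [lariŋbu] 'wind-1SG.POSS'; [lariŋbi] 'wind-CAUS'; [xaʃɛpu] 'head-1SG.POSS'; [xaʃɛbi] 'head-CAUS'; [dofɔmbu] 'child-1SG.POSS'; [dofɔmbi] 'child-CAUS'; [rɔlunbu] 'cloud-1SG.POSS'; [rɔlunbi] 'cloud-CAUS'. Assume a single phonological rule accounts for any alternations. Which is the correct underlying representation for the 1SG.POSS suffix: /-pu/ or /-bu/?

The 1SG.POSS suffix surfaces as [-bu] and [-pu], depending on the final segment of the stem.
By contrast the CAUS suffix keeps its initial [b] throughout — that segment must be underlying.
So the underlying form is /-pu/, and voiceless stops become voiced after a nasal.

/-pu/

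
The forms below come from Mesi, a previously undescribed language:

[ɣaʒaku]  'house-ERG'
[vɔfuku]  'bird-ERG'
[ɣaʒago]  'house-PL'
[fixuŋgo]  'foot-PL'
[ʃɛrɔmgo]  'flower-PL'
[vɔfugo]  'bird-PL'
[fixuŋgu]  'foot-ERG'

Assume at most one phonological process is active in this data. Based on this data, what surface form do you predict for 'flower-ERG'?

[ʃɛrɔmgu]

The ERG suffix surfaces as [-gu] and [-ku], depending on the final segment of the stem.
By contrast the PL suffix keeps its initial [g] throughout — that segment must be underlying.
The ERG suffix is therefore /-ku/ underlyingly, with post-nasal voicing: voiceless stops become voiced after a nasal.
After 'flower', which ends in a nasal, the suffix surfaces as [-gu], giving [ʃɛrɔmgu].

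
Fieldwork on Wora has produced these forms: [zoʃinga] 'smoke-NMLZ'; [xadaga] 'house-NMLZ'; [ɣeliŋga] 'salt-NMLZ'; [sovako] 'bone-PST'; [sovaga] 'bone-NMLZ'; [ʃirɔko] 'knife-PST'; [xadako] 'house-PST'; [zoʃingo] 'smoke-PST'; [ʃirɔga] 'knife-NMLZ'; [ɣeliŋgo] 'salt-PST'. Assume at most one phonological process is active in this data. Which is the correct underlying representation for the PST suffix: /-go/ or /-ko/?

/-ko/

The PST suffix surfaces as [-go] and [-ko], depending on the final segment of the stem.
The NMLZ suffix, which begins with [g], is invariant after every stem; so [g] is not altered by any rule here.
The PST suffix is therefore /-ko/ underlyingly, with post-nasal voicing: voiceless stops become voiced after a nasal.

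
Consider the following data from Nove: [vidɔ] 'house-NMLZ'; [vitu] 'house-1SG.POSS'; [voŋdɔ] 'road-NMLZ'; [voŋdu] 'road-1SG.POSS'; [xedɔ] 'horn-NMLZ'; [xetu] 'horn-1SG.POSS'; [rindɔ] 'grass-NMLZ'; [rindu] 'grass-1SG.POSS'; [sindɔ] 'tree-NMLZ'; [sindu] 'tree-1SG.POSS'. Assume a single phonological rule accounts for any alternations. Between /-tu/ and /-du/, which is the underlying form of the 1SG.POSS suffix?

The 1SG.POSS suffix surfaces as [-du] and [-tu], depending on the final segment of the stem.
The NMLZ suffix, which begins with [d], is invariant after every stem; so [d] is not altered by any rule here.
So the underlying form is /-tu/, and voiceless stops become voiced after a nasal.

/-tu/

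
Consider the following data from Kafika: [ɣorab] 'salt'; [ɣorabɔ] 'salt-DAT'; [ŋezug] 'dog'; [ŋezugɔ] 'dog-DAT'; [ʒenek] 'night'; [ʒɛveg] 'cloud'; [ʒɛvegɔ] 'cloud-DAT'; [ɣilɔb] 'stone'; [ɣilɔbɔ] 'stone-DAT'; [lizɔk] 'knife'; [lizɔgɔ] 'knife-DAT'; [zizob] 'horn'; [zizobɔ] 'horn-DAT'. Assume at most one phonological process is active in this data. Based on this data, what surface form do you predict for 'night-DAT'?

[ʒenegɔ]

'knife' shows [k] ~ [g] at the end of the stem ([lizɔk] vs [lizɔgɔ]).
Compare 'dog', with invariant [g] in [ŋezug] and [ŋezugɔ]: an analysis with underlying /g/ and a rule producing [k] in isolation would wrongly predict alternation here too.
The underlying segment must be /k/; voiceless stops become voiced between vowels, yielding [g] there.
From [ʒenek] the stem 'night' is /ʒenek/; between vowels this yields [ʒenegɔ].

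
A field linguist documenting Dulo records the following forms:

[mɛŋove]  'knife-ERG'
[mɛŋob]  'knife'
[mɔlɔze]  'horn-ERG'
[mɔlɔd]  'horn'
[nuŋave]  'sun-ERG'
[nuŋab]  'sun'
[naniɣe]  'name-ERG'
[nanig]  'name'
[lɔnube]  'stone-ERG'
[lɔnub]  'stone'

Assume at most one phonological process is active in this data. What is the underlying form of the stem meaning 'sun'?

/nuŋav/

The root 'sun' surfaces as [nuŋave] and [nuŋab], with a stem-final [v] ~ [b] alternation.
The stem 'stone' ([lɔnube], [lɔnub]) shows [b] unchanged in both environments, so [b] cannot be basic with [v] derived before the ERG suffix.
Therefore /v/ is basic and [b] is derived by word-final hardening (voiced fricatives become stops word-finally).
Hence 'sun' is /nuŋav/ underlyingly.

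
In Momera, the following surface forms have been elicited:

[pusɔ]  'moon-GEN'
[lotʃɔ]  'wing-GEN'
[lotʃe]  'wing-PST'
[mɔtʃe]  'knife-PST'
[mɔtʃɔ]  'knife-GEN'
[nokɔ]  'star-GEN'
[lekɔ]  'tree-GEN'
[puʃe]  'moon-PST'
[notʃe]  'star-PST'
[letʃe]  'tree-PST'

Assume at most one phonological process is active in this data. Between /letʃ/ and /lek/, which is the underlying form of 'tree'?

The stem for 'tree' ends in [k] in [lekɔ] but [tʃ] in [letʃe].
The stem 'knife' ([mɔtʃɔ], [mɔtʃe]) shows [tʃ] unchanged in both environments, so [tʃ] cannot be basic with [k] derived before the GEN suffix.
The underlying segment must be /k/; /k/ and /s/ become palato-alveolar [tʃ] and [ʃ] before a front vowel, yielding [tʃ] there.

/lek/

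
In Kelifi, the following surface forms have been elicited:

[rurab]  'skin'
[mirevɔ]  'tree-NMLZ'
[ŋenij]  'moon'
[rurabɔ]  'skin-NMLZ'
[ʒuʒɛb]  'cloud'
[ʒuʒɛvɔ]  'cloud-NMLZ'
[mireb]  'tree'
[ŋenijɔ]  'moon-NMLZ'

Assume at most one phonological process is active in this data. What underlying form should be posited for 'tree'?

/mirev/

In [mirevɔ] and [mireb] the final segment of 'tree' alternates: [v] ~ [b].
The stem 'skin' ([rurabɔ], [rurab]) shows [b] unchanged in both environments, so [b] cannot be basic with [v] derived before the NMLZ suffix.
The alternation reflects word-final hardening: voiced fricatives become stops word-finally. /v/ is underlying.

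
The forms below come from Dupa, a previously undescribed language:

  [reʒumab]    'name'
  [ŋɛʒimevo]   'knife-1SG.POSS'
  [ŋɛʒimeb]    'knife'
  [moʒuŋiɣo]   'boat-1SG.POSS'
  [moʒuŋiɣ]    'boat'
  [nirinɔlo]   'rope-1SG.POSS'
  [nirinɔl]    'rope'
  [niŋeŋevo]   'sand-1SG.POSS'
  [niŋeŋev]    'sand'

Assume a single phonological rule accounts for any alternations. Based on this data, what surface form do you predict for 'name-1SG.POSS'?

The stem for 'knife' ends in [v] in [ŋɛʒimevo] but [b] in [ŋɛʒimeb].
If /v/ were underlying and a rule turned it into [b] in isolation, 'sand' would also alternate; but it has [v] in both [niŋeŋevo] and [niŋeŋev].
The underlying segment must be /b/; voiced stops become fricatives between vowels, yielding [v] there.
The one attested form of 'name', [reʒumab], shows underlying /reʒumab/. Applying the same rule between vowels gives [reʒumavo].

[reʒumavo]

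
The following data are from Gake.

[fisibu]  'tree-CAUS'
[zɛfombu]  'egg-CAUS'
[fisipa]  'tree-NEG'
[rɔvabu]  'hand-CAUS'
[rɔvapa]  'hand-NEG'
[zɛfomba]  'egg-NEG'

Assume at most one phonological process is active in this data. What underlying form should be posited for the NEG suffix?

/-pa/

The NEG morpheme has two allomorphs, [-ba] and [-pa].
By contrast the CAUS suffix keeps its initial [b] throughout — that segment must be underlying.
The NEG suffix is therefore /-pa/ underlyingly, with post-nasal voicing: voiceless stops become voiced after a nasal.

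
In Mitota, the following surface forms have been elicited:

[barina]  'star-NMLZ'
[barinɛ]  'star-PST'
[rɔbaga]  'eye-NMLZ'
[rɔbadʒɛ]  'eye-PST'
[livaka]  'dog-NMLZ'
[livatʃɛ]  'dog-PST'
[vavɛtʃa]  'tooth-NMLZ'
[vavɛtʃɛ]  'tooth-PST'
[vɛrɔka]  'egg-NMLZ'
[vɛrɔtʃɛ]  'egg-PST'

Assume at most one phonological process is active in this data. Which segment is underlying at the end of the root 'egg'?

/k/

In [vɛrɔka] and [vɛrɔtʃɛ] the final segment of 'egg' alternates: [k] ~ [tʃ].
The stem 'tooth' ([vavɛtʃa], [vavɛtʃɛ]) shows [tʃ] unchanged in both environments, so [tʃ] cannot be basic with [k] derived before the NMLZ suffix.
Therefore /k/ is basic and [tʃ] is derived by palatalization before a front vowel (/k/ and /g/ become palato-alveolar [tʃ] and [dʒ] before a front vowel).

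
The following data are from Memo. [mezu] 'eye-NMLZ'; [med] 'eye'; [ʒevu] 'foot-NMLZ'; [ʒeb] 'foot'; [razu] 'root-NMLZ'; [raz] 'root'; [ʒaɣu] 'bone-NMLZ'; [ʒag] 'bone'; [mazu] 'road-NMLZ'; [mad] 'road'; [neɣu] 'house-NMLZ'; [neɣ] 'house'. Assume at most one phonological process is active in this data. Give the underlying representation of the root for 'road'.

/mad/

'road' shows [z] ~ [d] at the end of the stem ([mazu] vs [mad]).
Compare 'root', with invariant [z] in [razu] and [raz]: an analysis with underlying /z/ and a rule producing [d] in isolation would wrongly predict alternation here too.
So /d/ is underlying, and a rule of intervocalic spirantization — voiced stops become fricatives between vowels — gives [z].
The underlying form of 'road' is therefore /mad/.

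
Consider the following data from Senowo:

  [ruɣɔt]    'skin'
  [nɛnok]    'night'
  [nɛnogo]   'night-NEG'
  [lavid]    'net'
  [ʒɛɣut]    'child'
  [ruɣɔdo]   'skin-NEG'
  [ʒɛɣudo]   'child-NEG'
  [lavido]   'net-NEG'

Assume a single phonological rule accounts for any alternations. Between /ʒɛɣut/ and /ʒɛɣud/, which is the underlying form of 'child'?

/ʒɛɣut/

In [ʒɛɣudo] and [ʒɛɣut] the final segment of 'child' alternates: [d] ~ [t].
If /d/ were underlying and a rule turned it into [t] in isolation, 'net' would also alternate; but it has [d] in both [lavido] and [lavid].
So /t/ is underlying, and a rule of intervocalic voicing — voiceless stops become voiced between vowels — gives [d].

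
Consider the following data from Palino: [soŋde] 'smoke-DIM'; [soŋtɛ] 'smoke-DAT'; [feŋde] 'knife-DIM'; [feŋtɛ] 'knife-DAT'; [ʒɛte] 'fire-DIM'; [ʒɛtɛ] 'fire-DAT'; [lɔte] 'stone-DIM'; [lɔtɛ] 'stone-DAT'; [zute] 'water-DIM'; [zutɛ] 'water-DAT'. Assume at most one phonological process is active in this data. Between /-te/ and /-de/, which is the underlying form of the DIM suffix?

/-de/

The DIM suffix surfaces as [-de] and [-te], depending on the final segment of the stem.
By contrast the DAT suffix keeps its initial [t] throughout — that segment must be underlying.
The DIM suffix is therefore /-de/ underlyingly, with post-vocalic devoicing: voiced stops become voiceless after a vowel.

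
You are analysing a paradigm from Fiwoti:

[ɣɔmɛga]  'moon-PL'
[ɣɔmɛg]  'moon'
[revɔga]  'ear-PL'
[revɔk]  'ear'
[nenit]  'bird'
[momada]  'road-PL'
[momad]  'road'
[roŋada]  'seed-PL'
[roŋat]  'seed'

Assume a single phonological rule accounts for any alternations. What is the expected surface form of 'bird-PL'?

[nenida]

The stem for 'seed' ends in [d] in [roŋada] but [t] in [roŋat].
But 'road' keeps [d] in both environments ([momada], [momad]), so there is no rule changing /d/ to [t] in isolation.
The underlying segment must be /t/; voiceless stops become voiced between vowels, yielding [d] there.
From [nenit] the stem 'bird' is /nenit/; between vowels this yields [nenida].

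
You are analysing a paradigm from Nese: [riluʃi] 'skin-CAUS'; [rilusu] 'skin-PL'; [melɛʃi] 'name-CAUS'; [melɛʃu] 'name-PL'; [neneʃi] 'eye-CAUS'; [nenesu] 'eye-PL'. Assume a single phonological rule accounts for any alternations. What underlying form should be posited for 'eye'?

/nenes/

'eye' shows [ʃ] ~ [s] at the end of the stem ([neneʃi] vs [nenesu]).
The stem 'name' ([melɛʃi], [melɛʃu]) shows [ʃ] unchanged in both environments, so [ʃ] cannot be basic with [s] derived before the PL suffix.
The alternation reflects palatalization before a front vowel: /s/ becomes palato-alveolar [ʃ] before a front vowel. /s/ is underlying.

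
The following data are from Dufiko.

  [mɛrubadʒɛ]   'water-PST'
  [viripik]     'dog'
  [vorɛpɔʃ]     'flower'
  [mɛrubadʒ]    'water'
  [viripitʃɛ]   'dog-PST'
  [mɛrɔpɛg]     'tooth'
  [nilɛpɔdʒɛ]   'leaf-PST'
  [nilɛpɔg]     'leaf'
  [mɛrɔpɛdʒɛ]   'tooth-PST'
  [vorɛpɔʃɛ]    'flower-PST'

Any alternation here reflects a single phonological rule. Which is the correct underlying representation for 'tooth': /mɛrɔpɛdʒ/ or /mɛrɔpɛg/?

/mɛrɔpɛg/

The stem for 'tooth' ends in [g] in [mɛrɔpɛg] but [dʒ] in [mɛrɔpɛdʒɛ].
The stem 'water' ([mɛrubadʒ], [mɛrubadʒɛ]) shows [dʒ] unchanged in both environments, so [dʒ] cannot be basic with [g] derived in isolation.
So /g/ is underlying, and a rule of palatalization before a front vowel — /k/ and /g/ become palato-alveolar [tʃ] and [dʒ] before a front vowel — gives [dʒ].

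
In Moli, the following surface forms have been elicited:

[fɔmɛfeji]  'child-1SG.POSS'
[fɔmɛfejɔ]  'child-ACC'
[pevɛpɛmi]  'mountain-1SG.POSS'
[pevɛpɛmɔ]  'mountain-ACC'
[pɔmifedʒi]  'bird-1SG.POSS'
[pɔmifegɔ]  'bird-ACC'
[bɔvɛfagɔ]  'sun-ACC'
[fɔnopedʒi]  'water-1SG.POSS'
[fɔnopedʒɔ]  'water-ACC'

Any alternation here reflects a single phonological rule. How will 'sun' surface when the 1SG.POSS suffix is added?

[bɔvɛfadʒi]

The stem for 'bird' ends in [dʒ] in [pɔmifedʒi] but [g] in [pɔmifegɔ].
If /dʒ/ were underlying and a rule turned it into [g] before the ACC suffix, 'water' would also alternate; but it has [dʒ] in both [fɔnopedʒi] and [fɔnopedʒɔ].
The alternation reflects palatalization before a front vowel: /g/ becomes palato-alveolar [dʒ] before a front vowel. /g/ is underlying.
From [bɔvɛfagɔ] the stem 'sun' is /bɔvɛfag/; before a front vowel this yields [bɔvɛfadʒi].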